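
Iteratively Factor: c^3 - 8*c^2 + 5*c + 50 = (c - 5)*(c^2 - 3*c - 10) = (c - 5)*(c + 2)*(c - 5)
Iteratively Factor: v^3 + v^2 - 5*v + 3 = (v + 3)*(v^2 - 2*v + 1) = (v - 1)*(v + 3)*(v - 1)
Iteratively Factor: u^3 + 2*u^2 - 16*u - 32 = (u - 4)*(u^2 + 6*u + 8) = (u - 4)*(u + 4)*(u + 2)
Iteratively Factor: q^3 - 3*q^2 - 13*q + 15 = (q - 5)*(q^2 + 2*q - 3) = (q - 5)*(q - 1)*(q + 3)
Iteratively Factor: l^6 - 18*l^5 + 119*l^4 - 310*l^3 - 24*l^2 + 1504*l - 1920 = (l - 3)*(l^5 - 15*l^4 + 74*l^3 - 88*l^2 - 288*l + 640) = (l - 4)*(l - 3)*(l^4 - 11*l^3 + 30*l^2 + 32*l - 160) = (l - 4)*(l - 3)*(l + 2)*(l^3 - 13*l^2 + 56*l - 80) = (l - 4)^2*(l - 3)*(l + 2)*(l^2 - 9*l + 20) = (l - 5)*(l - 4)^2*(l - 3)*(l + 2)*(l - 4)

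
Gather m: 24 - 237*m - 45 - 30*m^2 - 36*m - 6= -30*m^2 - 273*m - 27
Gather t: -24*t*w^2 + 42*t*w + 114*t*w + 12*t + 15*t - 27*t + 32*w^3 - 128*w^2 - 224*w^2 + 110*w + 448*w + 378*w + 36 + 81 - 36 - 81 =t*(-24*w^2 + 156*w) + 32*w^3 - 352*w^2 + 936*w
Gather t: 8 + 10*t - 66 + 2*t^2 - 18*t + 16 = 2*t^2 - 8*t - 42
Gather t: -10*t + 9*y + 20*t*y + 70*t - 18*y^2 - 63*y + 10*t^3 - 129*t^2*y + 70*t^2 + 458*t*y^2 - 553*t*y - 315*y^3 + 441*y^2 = 10*t^3 + t^2*(70 - 129*y) + t*(458*y^2 - 533*y + 60) - 315*y^3 + 423*y^2 - 54*y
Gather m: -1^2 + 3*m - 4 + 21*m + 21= 24*m + 16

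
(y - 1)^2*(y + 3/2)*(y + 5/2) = y^4 + 2*y^3 - 13*y^2/4 - 7*y/2 + 15/4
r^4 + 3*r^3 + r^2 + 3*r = r*(r + 3)*(r - I)*(r + I)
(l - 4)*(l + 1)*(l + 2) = l^3 - l^2 - 10*l - 8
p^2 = p^2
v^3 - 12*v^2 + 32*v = v*(v - 8)*(v - 4)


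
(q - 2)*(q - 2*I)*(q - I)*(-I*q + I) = -I*q^4 - 3*q^3 + 3*I*q^3 + 9*q^2 - 6*q - 6*I*q + 4*I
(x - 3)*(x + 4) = x^2 + x - 12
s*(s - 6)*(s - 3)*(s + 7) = s^4 - 2*s^3 - 45*s^2 + 126*s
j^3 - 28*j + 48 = (j - 4)*(j - 2)*(j + 6)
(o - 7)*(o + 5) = o^2 - 2*o - 35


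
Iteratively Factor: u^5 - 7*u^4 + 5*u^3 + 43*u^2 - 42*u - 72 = (u + 2)*(u^4 - 9*u^3 + 23*u^2 - 3*u - 36) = (u - 3)*(u + 2)*(u^3 - 6*u^2 + 5*u + 12) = (u - 3)^2*(u + 2)*(u^2 - 3*u - 4) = (u - 4)*(u - 3)^2*(u + 2)*(u + 1)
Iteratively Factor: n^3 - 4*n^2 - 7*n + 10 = (n - 5)*(n^2 + n - 2) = (n - 5)*(n - 1)*(n + 2)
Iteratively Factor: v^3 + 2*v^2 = (v)*(v^2 + 2*v) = v*(v + 2)*(v)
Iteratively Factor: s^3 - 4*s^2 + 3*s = (s)*(s^2 - 4*s + 3) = s*(s - 1)*(s - 3)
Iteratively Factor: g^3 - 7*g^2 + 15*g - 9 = (g - 1)*(g^2 - 6*g + 9) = (g - 3)*(g - 1)*(g - 3)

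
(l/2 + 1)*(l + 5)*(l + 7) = l^3/2 + 7*l^2 + 59*l/2 + 35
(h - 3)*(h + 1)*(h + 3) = h^3 + h^2 - 9*h - 9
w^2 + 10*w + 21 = (w + 3)*(w + 7)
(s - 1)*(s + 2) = s^2 + s - 2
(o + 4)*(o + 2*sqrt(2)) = o^2 + 2*sqrt(2)*o + 4*o + 8*sqrt(2)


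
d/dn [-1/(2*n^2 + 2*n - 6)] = (n + 1/2)/(n^2 + n - 3)^2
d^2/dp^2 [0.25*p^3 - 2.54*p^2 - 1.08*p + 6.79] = 1.5*p - 5.08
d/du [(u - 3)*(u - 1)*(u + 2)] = 3*u^2 - 4*u - 5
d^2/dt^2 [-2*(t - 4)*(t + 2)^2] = -12*t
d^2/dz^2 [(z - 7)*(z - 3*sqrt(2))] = 2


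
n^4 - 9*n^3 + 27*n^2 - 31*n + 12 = (n - 4)*(n - 3)*(n - 1)^2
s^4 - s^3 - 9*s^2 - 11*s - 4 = (s - 4)*(s + 1)^3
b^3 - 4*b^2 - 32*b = b*(b - 8)*(b + 4)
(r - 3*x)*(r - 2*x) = r^2 - 5*r*x + 6*x^2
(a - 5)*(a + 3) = a^2 - 2*a - 15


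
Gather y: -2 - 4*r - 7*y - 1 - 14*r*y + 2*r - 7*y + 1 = -2*r + y*(-14*r - 14) - 2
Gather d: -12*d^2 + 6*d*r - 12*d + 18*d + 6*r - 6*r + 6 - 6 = -12*d^2 + d*(6*r + 6)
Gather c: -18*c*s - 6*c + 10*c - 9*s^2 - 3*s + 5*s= c*(4 - 18*s) - 9*s^2 + 2*s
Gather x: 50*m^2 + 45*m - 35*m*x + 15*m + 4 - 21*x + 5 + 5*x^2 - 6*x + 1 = 50*m^2 + 60*m + 5*x^2 + x*(-35*m - 27) + 10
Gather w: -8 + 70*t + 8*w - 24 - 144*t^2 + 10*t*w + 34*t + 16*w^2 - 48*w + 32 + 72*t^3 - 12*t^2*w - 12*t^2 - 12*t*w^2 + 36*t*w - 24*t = 72*t^3 - 156*t^2 + 80*t + w^2*(16 - 12*t) + w*(-12*t^2 + 46*t - 40)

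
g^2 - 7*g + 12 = (g - 4)*(g - 3)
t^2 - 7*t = t*(t - 7)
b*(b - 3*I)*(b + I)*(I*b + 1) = I*b^4 + 3*b^3 + I*b^2 + 3*b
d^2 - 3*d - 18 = (d - 6)*(d + 3)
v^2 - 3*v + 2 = (v - 2)*(v - 1)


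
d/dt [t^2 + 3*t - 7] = 2*t + 3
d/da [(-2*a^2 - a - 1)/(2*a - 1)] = (-4*a^2 + 4*a + 3)/(4*a^2 - 4*a + 1)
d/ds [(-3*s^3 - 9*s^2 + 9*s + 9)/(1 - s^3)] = 9*(-s^4 + 2*s^3 + 2*s^2 - 2*s + 1)/(s^6 - 2*s^3 + 1)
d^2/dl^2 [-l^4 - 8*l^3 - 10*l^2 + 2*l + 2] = -12*l^2 - 48*l - 20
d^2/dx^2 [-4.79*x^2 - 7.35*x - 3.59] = -9.58000000000000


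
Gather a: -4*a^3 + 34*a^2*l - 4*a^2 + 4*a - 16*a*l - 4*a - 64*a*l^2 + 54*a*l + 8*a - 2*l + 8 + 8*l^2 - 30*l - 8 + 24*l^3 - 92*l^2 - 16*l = -4*a^3 + a^2*(34*l - 4) + a*(-64*l^2 + 38*l + 8) + 24*l^3 - 84*l^2 - 48*l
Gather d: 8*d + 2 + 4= 8*d + 6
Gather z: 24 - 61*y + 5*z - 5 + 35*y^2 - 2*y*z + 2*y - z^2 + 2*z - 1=35*y^2 - 59*y - z^2 + z*(7 - 2*y) + 18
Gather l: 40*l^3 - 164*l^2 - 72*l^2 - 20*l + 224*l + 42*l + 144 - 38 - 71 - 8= 40*l^3 - 236*l^2 + 246*l + 27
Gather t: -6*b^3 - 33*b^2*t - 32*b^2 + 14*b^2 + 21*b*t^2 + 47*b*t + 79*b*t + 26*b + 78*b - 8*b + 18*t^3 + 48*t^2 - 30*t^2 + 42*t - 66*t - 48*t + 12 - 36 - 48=-6*b^3 - 18*b^2 + 96*b + 18*t^3 + t^2*(21*b + 18) + t*(-33*b^2 + 126*b - 72) - 72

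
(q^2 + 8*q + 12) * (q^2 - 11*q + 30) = q^4 - 3*q^3 - 46*q^2 + 108*q + 360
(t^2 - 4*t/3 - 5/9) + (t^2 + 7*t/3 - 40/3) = 2*t^2 + t - 125/9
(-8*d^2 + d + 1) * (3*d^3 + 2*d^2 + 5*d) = -24*d^5 - 13*d^4 - 35*d^3 + 7*d^2 + 5*d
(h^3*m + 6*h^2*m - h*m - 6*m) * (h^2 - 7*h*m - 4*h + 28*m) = h^5*m - 7*h^4*m^2 + 2*h^4*m - 14*h^3*m^2 - 25*h^3*m + 175*h^2*m^2 - 2*h^2*m + 14*h*m^2 + 24*h*m - 168*m^2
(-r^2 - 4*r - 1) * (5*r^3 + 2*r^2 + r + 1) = -5*r^5 - 22*r^4 - 14*r^3 - 7*r^2 - 5*r - 1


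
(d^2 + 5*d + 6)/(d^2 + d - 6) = (d + 2)/(d - 2)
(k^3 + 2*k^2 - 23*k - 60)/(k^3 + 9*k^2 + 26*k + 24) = (k - 5)/(k + 2)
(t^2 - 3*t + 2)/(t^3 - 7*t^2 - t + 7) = (t - 2)/(t^2 - 6*t - 7)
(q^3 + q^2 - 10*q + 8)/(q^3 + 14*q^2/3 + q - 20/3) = 3*(q - 2)/(3*q + 5)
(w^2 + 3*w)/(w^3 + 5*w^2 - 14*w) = (w + 3)/(w^2 + 5*w - 14)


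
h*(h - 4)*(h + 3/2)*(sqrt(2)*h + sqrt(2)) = sqrt(2)*h^4 - 3*sqrt(2)*h^3/2 - 17*sqrt(2)*h^2/2 - 6*sqrt(2)*h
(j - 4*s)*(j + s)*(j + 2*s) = j^3 - j^2*s - 10*j*s^2 - 8*s^3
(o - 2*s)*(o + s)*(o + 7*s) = o^3 + 6*o^2*s - 9*o*s^2 - 14*s^3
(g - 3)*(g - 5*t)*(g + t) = g^3 - 4*g^2*t - 3*g^2 - 5*g*t^2 + 12*g*t + 15*t^2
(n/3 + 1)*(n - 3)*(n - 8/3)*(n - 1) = n^4/3 - 11*n^3/9 - 19*n^2/9 + 11*n - 8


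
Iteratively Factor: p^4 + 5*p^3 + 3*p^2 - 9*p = (p - 1)*(p^3 + 6*p^2 + 9*p) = p*(p - 1)*(p^2 + 6*p + 9) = p*(p - 1)*(p + 3)*(p + 3)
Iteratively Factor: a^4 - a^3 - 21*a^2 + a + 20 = (a - 5)*(a^3 + 4*a^2 - a - 4) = (a - 5)*(a + 4)*(a^2 - 1) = (a - 5)*(a + 1)*(a + 4)*(a - 1)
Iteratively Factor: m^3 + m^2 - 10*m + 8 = (m + 4)*(m^2 - 3*m + 2) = (m - 2)*(m + 4)*(m - 1)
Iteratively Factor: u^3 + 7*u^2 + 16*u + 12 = (u + 2)*(u^2 + 5*u + 6) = (u + 2)*(u + 3)*(u + 2)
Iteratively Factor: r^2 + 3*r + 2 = (r + 1)*(r + 2)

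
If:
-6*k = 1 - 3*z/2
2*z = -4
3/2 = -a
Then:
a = -3/2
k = -2/3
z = -2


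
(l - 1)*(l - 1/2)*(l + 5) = l^3 + 7*l^2/2 - 7*l + 5/2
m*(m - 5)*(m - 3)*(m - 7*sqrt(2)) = m^4 - 7*sqrt(2)*m^3 - 8*m^3 + 15*m^2 + 56*sqrt(2)*m^2 - 105*sqrt(2)*m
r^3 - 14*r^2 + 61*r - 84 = (r - 7)*(r - 4)*(r - 3)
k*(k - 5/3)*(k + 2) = k^3 + k^2/3 - 10*k/3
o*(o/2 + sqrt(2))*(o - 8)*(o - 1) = o^4/2 - 9*o^3/2 + sqrt(2)*o^3 - 9*sqrt(2)*o^2 + 4*o^2 + 8*sqrt(2)*o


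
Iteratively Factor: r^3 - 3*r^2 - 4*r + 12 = (r - 2)*(r^2 - r - 6) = (r - 2)*(r + 2)*(r - 3)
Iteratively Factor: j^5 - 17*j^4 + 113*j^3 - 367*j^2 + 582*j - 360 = (j - 3)*(j^4 - 14*j^3 + 71*j^2 - 154*j + 120) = (j - 3)^2*(j^3 - 11*j^2 + 38*j - 40) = (j - 3)^2*(j - 2)*(j^2 - 9*j + 20) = (j - 4)*(j - 3)^2*(j - 2)*(j - 5)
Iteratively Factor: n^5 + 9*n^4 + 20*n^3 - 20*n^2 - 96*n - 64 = (n + 2)*(n^4 + 7*n^3 + 6*n^2 - 32*n - 32) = (n + 2)*(n + 4)*(n^3 + 3*n^2 - 6*n - 8) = (n - 2)*(n + 2)*(n + 4)*(n^2 + 5*n + 4) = (n - 2)*(n + 2)*(n + 4)^2*(n + 1)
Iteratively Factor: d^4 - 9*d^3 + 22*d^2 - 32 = (d - 2)*(d^3 - 7*d^2 + 8*d + 16) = (d - 2)*(d + 1)*(d^2 - 8*d + 16) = (d - 4)*(d - 2)*(d + 1)*(d - 4)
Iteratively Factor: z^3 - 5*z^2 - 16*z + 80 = (z - 4)*(z^2 - z - 20) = (z - 4)*(z + 4)*(z - 5)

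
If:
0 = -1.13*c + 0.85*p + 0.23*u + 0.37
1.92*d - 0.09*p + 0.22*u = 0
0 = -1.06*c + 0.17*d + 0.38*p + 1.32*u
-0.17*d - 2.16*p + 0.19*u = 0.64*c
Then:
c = 0.33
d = -0.04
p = -0.07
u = 0.29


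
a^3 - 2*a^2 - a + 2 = (a - 2)*(a - 1)*(a + 1)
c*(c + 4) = c^2 + 4*c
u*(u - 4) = u^2 - 4*u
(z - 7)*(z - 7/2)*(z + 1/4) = z^3 - 41*z^2/4 + 175*z/8 + 49/8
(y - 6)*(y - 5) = y^2 - 11*y + 30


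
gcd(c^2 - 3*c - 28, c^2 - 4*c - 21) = c - 7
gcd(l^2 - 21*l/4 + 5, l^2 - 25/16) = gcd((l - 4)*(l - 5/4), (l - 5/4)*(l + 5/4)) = l - 5/4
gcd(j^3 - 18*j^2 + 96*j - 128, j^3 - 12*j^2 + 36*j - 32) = j^2 - 10*j + 16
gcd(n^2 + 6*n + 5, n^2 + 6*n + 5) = n^2 + 6*n + 5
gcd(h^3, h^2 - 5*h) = h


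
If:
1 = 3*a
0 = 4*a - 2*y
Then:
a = 1/3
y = 2/3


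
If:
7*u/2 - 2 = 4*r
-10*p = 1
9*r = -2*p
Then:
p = -1/10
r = 1/45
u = 188/315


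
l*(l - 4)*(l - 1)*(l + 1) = l^4 - 4*l^3 - l^2 + 4*l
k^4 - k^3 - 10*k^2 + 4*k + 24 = (k - 3)*(k - 2)*(k + 2)^2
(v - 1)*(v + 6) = v^2 + 5*v - 6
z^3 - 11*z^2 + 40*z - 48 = (z - 4)^2*(z - 3)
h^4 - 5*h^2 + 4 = (h - 2)*(h - 1)*(h + 1)*(h + 2)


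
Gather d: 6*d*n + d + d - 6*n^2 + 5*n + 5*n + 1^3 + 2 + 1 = d*(6*n + 2) - 6*n^2 + 10*n + 4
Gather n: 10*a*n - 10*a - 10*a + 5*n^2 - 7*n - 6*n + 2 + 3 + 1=-20*a + 5*n^2 + n*(10*a - 13) + 6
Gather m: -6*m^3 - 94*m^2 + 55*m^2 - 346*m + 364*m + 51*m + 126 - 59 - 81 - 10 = -6*m^3 - 39*m^2 + 69*m - 24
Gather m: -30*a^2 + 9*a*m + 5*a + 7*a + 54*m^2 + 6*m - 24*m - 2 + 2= -30*a^2 + 12*a + 54*m^2 + m*(9*a - 18)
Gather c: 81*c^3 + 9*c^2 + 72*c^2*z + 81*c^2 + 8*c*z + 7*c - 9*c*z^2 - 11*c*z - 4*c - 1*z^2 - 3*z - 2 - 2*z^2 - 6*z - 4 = 81*c^3 + c^2*(72*z + 90) + c*(-9*z^2 - 3*z + 3) - 3*z^2 - 9*z - 6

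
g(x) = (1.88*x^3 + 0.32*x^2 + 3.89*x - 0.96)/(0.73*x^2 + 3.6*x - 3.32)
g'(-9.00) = -4.60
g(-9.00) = -58.97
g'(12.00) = 2.33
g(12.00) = 23.04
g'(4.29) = 1.75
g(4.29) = 6.65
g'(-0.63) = -0.72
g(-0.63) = 0.71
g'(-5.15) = -229.16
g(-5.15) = 107.78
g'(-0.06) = -0.76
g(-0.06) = 0.34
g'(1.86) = 0.63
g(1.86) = 3.30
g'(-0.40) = -0.62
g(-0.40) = 0.56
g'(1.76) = 0.47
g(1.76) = 3.25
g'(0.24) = -1.82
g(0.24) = -0.01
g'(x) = (-1.46*x - 3.6)*(1.88*x^3 + 0.32*x^2 + 3.89*x - 0.96)/(0.73*x^2 + 3.6*x - 3.32)^2 + (5.64*x^2 + 0.64*x + 3.89)/(0.73*x^2 + 3.6*x - 3.32) = (1.3724*x^4 + 13.536*x^3 - 20.4125*x^2 - 0.7232*x - 9.4588)/(0.5329*x^4 + 5.256*x^3 + 8.1128*x^2 - 23.904*x + 11.0224)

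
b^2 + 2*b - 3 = (b - 1)*(b + 3)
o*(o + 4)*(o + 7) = o^3 + 11*o^2 + 28*o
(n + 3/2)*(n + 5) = n^2 + 13*n/2 + 15/2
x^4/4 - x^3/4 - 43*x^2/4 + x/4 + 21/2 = (x/4 + 1/4)*(x - 7)*(x - 1)*(x + 6)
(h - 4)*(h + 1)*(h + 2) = h^3 - h^2 - 10*h - 8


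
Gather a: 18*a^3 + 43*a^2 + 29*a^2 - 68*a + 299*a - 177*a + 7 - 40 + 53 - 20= 18*a^3 + 72*a^2 + 54*a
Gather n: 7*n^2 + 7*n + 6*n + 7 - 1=7*n^2 + 13*n + 6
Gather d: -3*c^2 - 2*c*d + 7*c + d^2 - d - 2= -3*c^2 + 7*c + d^2 + d*(-2*c - 1) - 2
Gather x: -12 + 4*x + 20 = 4*x + 8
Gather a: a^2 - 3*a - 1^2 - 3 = a^2 - 3*a - 4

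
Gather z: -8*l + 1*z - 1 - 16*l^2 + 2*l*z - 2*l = -16*l^2 - 10*l + z*(2*l + 1) - 1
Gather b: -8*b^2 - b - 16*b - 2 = -8*b^2 - 17*b - 2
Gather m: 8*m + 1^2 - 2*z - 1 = 8*m - 2*z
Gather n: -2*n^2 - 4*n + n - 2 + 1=-2*n^2 - 3*n - 1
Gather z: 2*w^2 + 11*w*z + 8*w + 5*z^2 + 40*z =2*w^2 + 8*w + 5*z^2 + z*(11*w + 40)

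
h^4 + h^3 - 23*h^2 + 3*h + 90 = (h - 3)^2*(h + 2)*(h + 5)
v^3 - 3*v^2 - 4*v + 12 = (v - 3)*(v - 2)*(v + 2)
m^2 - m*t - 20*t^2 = (m - 5*t)*(m + 4*t)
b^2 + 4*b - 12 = (b - 2)*(b + 6)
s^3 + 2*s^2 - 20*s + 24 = (s - 2)^2*(s + 6)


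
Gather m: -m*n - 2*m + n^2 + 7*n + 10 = m*(-n - 2) + n^2 + 7*n + 10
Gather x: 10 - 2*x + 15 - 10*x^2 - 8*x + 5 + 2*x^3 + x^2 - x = 2*x^3 - 9*x^2 - 11*x + 30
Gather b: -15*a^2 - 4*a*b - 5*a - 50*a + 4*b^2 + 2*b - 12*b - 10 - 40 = -15*a^2 - 55*a + 4*b^2 + b*(-4*a - 10) - 50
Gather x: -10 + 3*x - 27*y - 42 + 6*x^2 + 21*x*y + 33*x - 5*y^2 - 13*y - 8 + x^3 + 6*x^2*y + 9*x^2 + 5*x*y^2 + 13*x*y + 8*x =x^3 + x^2*(6*y + 15) + x*(5*y^2 + 34*y + 44) - 5*y^2 - 40*y - 60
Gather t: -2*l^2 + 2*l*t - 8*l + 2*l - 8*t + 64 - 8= -2*l^2 - 6*l + t*(2*l - 8) + 56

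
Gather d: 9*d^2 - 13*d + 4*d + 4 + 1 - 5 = 9*d^2 - 9*d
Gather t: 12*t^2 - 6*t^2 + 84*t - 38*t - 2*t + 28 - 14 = 6*t^2 + 44*t + 14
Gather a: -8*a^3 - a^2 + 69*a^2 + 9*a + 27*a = -8*a^3 + 68*a^2 + 36*a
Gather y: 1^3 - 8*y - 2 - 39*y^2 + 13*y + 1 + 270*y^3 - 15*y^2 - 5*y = 270*y^3 - 54*y^2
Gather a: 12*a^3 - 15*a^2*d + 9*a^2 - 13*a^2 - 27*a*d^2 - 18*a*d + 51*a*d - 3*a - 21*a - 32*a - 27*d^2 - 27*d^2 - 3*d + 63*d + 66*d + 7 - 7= 12*a^3 + a^2*(-15*d - 4) + a*(-27*d^2 + 33*d - 56) - 54*d^2 + 126*d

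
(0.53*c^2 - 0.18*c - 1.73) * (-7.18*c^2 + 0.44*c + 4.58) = -3.8054*c^4 + 1.5256*c^3 + 14.7696*c^2 - 1.5856*c - 7.9234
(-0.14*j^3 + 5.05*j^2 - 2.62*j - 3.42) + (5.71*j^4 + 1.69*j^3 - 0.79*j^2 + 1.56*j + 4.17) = 5.71*j^4 + 1.55*j^3 + 4.26*j^2 - 1.06*j + 0.75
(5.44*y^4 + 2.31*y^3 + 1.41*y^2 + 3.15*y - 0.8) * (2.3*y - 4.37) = 12.512*y^5 - 18.4598*y^4 - 6.8517*y^3 + 1.0833*y^2 - 15.6055*y + 3.496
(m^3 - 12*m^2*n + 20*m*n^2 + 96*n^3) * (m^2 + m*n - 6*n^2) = m^5 - 11*m^4*n + 2*m^3*n^2 + 188*m^2*n^3 - 24*m*n^4 - 576*n^5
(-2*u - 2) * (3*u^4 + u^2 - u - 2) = -6*u^5 - 6*u^4 - 2*u^3 + 6*u + 4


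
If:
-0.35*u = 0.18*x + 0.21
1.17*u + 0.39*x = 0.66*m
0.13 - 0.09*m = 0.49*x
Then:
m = -1.22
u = -0.85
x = 0.49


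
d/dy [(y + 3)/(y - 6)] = -9/(y - 6)^2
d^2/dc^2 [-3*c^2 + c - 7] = -6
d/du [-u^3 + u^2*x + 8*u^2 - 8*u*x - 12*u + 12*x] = -3*u^2 + 2*u*x + 16*u - 8*x - 12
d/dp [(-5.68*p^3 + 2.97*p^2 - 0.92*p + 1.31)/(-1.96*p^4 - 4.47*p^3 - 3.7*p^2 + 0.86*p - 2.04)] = (-11.1328*p^6 + 11.6424*p^5 + 28.8823*p^4 - 7.724*p^3 + 51.4789*p^2 - 2.4236*p + 0.7502)/(3.8416*p^8 + 17.5224*p^7 + 34.4849*p^6 + 29.7068*p^5 + 13.9984*p^4 + 11.8736*p^3 + 15.8356*p^2 - 3.5088*p + 4.1616)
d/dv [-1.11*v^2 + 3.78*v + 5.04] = 3.78 - 2.22*v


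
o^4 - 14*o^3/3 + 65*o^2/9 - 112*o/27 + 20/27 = (o - 2)*(o - 5/3)*(o - 2/3)*(o - 1/3)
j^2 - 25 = (j - 5)*(j + 5)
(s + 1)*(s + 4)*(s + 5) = s^3 + 10*s^2 + 29*s + 20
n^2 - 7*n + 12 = (n - 4)*(n - 3)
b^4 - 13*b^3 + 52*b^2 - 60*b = b*(b - 6)*(b - 5)*(b - 2)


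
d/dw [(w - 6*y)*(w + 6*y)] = 2*w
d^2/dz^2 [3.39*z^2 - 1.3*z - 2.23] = 6.78000000000000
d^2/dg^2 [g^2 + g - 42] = 2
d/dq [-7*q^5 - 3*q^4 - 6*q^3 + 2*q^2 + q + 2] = -35*q^4 - 12*q^3 - 18*q^2 + 4*q + 1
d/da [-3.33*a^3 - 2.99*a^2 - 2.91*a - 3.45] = -9.99*a^2 - 5.98*a - 2.91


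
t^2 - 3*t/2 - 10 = (t - 4)*(t + 5/2)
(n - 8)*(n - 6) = n^2 - 14*n + 48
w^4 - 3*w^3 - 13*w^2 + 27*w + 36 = (w - 4)*(w - 3)*(w + 1)*(w + 3)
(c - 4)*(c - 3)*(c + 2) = c^3 - 5*c^2 - 2*c + 24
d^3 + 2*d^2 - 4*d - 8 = (d - 2)*(d + 2)^2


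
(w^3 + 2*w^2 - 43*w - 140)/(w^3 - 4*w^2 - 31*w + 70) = (w + 4)/(w - 2)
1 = 1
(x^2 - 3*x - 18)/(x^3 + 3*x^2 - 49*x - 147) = (x - 6)/(x^2 - 49)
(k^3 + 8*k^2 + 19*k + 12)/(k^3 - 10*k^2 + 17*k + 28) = (k^2 + 7*k + 12)/(k^2 - 11*k + 28)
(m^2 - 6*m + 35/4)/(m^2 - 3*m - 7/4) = (2*m - 5)/(2*m + 1)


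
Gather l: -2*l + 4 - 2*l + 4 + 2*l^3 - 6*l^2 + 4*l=2*l^3 - 6*l^2 + 8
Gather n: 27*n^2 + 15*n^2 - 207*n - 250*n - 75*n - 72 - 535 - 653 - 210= 42*n^2 - 532*n - 1470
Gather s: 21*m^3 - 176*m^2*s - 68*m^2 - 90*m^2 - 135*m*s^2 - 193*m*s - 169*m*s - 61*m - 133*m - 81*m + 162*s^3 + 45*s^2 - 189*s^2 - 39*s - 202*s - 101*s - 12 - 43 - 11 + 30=21*m^3 - 158*m^2 - 275*m + 162*s^3 + s^2*(-135*m - 144) + s*(-176*m^2 - 362*m - 342) - 36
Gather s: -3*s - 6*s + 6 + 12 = 18 - 9*s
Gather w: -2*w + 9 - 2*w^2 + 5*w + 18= -2*w^2 + 3*w + 27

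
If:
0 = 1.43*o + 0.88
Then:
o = -0.62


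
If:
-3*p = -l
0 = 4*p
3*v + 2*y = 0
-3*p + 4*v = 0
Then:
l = 0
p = 0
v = 0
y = 0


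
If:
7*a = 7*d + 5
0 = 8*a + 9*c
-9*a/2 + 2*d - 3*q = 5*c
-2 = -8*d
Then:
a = 27/28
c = -6/7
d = 1/4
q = 25/168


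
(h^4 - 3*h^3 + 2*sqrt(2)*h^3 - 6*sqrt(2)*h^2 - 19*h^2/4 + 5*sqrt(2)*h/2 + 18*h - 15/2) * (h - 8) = h^5 - 11*h^4 + 2*sqrt(2)*h^4 - 22*sqrt(2)*h^3 + 77*h^3/4 + 56*h^2 + 101*sqrt(2)*h^2/2 - 303*h/2 - 20*sqrt(2)*h + 60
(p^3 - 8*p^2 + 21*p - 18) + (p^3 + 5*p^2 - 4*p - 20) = 2*p^3 - 3*p^2 + 17*p - 38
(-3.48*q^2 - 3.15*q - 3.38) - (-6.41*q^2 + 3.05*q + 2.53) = 2.93*q^2 - 6.2*q - 5.91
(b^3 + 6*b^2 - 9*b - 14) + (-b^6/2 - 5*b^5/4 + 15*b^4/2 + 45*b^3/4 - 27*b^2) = -b^6/2 - 5*b^5/4 + 15*b^4/2 + 49*b^3/4 - 21*b^2 - 9*b - 14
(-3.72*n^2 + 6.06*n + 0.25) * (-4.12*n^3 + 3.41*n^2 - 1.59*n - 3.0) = 15.3264*n^5 - 37.6524*n^4 + 25.5494*n^3 + 2.3771*n^2 - 18.5775*n - 0.75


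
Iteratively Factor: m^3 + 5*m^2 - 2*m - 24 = (m - 2)*(m^2 + 7*m + 12) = (m - 2)*(m + 4)*(m + 3)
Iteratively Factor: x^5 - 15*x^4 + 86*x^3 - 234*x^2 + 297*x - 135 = (x - 3)*(x^4 - 12*x^3 + 50*x^2 - 84*x + 45) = (x - 3)*(x - 1)*(x^3 - 11*x^2 + 39*x - 45) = (x - 5)*(x - 3)*(x - 1)*(x^2 - 6*x + 9) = (x - 5)*(x - 3)^2*(x - 1)*(x - 3)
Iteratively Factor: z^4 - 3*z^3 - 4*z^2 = (z + 1)*(z^3 - 4*z^2) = (z - 4)*(z + 1)*(z^2) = z*(z - 4)*(z + 1)*(z)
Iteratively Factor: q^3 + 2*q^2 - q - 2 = (q + 1)*(q^2 + q - 2) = (q + 1)*(q + 2)*(q - 1)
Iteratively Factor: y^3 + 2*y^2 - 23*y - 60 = (y + 4)*(y^2 - 2*y - 15) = (y - 5)*(y + 4)*(y + 3)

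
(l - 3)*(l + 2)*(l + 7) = l^3 + 6*l^2 - 13*l - 42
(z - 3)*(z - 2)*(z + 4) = z^3 - z^2 - 14*z + 24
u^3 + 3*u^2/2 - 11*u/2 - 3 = (u - 2)*(u + 1/2)*(u + 3)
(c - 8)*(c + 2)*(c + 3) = c^3 - 3*c^2 - 34*c - 48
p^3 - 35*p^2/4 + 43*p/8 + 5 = (p - 8)*(p - 5/4)*(p + 1/2)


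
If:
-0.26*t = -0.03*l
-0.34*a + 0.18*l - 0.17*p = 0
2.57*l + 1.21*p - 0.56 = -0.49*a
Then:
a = 17.2937112668902*t - 0.290155440414508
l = 8.66666666666667*t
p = 0.580310880829015 - 25.4109519455451*t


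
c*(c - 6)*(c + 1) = c^3 - 5*c^2 - 6*c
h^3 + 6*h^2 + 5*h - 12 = (h - 1)*(h + 3)*(h + 4)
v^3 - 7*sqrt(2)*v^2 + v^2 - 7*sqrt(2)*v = v*(v + 1)*(v - 7*sqrt(2))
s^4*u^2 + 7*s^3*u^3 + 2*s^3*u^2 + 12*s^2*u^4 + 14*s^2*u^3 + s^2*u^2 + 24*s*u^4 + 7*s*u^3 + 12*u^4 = (s + 3*u)*(s + 4*u)*(s*u + u)^2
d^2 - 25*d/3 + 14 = (d - 6)*(d - 7/3)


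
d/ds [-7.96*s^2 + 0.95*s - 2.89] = 0.95 - 15.92*s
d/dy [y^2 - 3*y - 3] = 2*y - 3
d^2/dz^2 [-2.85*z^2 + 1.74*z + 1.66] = -5.70000000000000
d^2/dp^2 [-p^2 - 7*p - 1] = -2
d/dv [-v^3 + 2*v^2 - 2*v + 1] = -3*v^2 + 4*v - 2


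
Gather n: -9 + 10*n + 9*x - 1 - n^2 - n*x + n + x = -n^2 + n*(11 - x) + 10*x - 10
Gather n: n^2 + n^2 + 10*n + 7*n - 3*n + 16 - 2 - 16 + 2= 2*n^2 + 14*n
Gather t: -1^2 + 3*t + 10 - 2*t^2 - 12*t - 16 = -2*t^2 - 9*t - 7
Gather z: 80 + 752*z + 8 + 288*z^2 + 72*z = 288*z^2 + 824*z + 88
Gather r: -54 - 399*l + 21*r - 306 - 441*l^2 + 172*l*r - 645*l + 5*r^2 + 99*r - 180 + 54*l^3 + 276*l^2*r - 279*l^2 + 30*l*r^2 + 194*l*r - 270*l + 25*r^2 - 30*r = 54*l^3 - 720*l^2 - 1314*l + r^2*(30*l + 30) + r*(276*l^2 + 366*l + 90) - 540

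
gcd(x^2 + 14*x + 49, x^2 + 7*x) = x + 7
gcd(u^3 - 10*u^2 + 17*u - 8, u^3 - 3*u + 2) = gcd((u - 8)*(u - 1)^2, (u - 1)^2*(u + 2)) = u^2 - 2*u + 1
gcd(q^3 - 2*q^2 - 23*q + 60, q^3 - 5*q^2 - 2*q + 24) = q^2 - 7*q + 12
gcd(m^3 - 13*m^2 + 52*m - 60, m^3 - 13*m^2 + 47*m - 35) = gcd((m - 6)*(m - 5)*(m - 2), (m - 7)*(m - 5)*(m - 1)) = m - 5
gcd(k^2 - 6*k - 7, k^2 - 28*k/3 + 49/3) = k - 7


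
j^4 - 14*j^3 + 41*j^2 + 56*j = j*(j - 8)*(j - 7)*(j + 1)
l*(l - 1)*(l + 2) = l^3 + l^2 - 2*l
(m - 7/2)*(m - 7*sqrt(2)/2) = m^2 - 7*sqrt(2)*m/2 - 7*m/2 + 49*sqrt(2)/4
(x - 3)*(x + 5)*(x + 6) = x^3 + 8*x^2 - 3*x - 90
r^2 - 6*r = r*(r - 6)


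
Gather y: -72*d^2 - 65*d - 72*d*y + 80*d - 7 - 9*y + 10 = -72*d^2 + 15*d + y*(-72*d - 9) + 3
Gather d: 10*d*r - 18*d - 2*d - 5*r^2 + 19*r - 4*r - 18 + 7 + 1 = d*(10*r - 20) - 5*r^2 + 15*r - 10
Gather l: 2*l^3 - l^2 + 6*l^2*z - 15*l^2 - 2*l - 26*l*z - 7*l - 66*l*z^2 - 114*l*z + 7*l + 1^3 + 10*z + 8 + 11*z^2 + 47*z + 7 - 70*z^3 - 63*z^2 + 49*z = 2*l^3 + l^2*(6*z - 16) + l*(-66*z^2 - 140*z - 2) - 70*z^3 - 52*z^2 + 106*z + 16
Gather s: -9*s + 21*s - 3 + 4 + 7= 12*s + 8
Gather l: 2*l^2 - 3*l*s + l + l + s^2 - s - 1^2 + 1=2*l^2 + l*(2 - 3*s) + s^2 - s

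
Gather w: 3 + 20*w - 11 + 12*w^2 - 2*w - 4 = 12*w^2 + 18*w - 12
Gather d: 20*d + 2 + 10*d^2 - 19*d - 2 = 10*d^2 + d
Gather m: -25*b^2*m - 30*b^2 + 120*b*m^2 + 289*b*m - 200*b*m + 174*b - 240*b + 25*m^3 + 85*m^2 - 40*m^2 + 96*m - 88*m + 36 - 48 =-30*b^2 - 66*b + 25*m^3 + m^2*(120*b + 45) + m*(-25*b^2 + 89*b + 8) - 12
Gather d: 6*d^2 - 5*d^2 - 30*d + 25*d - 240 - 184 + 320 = d^2 - 5*d - 104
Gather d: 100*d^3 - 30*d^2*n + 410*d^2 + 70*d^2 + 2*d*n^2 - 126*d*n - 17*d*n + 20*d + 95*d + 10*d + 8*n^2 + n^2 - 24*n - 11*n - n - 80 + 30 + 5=100*d^3 + d^2*(480 - 30*n) + d*(2*n^2 - 143*n + 125) + 9*n^2 - 36*n - 45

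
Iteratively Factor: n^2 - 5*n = (n)*(n - 5)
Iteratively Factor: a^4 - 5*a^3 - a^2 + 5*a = (a + 1)*(a^3 - 6*a^2 + 5*a) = a*(a + 1)*(a^2 - 6*a + 5) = a*(a - 5)*(a + 1)*(a - 1)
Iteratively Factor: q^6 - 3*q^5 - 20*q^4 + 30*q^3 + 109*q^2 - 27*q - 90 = (q - 1)*(q^5 - 2*q^4 - 22*q^3 + 8*q^2 + 117*q + 90) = (q - 3)*(q - 1)*(q^4 + q^3 - 19*q^2 - 49*q - 30) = (q - 3)*(q - 1)*(q + 3)*(q^3 - 2*q^2 - 13*q - 10) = (q - 3)*(q - 1)*(q + 1)*(q + 3)*(q^2 - 3*q - 10) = (q - 5)*(q - 3)*(q - 1)*(q + 1)*(q + 3)*(q + 2)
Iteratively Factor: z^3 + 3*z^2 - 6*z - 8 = (z + 1)*(z^2 + 2*z - 8) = (z + 1)*(z + 4)*(z - 2)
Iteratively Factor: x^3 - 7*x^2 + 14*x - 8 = (x - 1)*(x^2 - 6*x + 8) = (x - 2)*(x - 1)*(x - 4)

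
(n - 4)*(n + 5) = n^2 + n - 20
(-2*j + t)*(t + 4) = -2*j*t - 8*j + t^2 + 4*t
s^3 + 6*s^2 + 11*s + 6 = (s + 1)*(s + 2)*(s + 3)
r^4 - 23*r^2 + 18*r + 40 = (r - 4)*(r - 2)*(r + 1)*(r + 5)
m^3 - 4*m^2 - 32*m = m*(m - 8)*(m + 4)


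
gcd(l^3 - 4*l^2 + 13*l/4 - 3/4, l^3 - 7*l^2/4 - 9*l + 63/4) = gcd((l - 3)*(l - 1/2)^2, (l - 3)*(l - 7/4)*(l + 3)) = l - 3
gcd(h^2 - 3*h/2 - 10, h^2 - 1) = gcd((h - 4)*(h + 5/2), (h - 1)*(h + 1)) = 1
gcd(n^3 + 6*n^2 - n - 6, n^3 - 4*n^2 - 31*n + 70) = 1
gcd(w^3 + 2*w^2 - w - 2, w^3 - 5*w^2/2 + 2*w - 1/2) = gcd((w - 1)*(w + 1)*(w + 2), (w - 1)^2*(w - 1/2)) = w - 1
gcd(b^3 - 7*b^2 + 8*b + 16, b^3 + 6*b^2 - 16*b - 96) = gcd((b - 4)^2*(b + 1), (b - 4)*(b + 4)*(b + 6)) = b - 4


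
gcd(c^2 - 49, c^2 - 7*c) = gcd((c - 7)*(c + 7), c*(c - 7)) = c - 7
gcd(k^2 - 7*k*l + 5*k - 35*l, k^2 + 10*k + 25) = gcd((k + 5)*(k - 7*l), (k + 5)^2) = k + 5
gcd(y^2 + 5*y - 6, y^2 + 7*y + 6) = y + 6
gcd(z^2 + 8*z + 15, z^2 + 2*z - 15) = z + 5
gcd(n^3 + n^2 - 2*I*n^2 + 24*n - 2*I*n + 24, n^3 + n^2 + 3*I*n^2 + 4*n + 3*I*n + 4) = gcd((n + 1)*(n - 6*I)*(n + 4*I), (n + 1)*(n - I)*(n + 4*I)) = n^2 + n*(1 + 4*I) + 4*I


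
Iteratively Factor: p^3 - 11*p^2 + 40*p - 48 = (p - 3)*(p^2 - 8*p + 16) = (p - 4)*(p - 3)*(p - 4)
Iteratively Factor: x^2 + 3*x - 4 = (x + 4)*(x - 1)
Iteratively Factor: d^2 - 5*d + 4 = (d - 1)*(d - 4)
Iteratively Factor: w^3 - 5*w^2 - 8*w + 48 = (w - 4)*(w^2 - w - 12) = (w - 4)*(w + 3)*(w - 4)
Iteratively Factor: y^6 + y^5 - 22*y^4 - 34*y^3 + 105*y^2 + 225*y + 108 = (y - 3)*(y^5 + 4*y^4 - 10*y^3 - 64*y^2 - 87*y - 36) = (y - 3)*(y + 3)*(y^4 + y^3 - 13*y^2 - 25*y - 12) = (y - 3)*(y + 1)*(y + 3)*(y^3 - 13*y - 12) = (y - 3)*(y + 1)*(y + 3)^2*(y^2 - 3*y - 4) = (y - 4)*(y - 3)*(y + 1)*(y + 3)^2*(y + 1)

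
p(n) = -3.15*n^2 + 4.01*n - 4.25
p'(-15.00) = 98.51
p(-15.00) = -773.15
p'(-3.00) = 22.91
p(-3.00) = -44.63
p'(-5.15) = 36.46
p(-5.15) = -108.45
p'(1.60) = -6.07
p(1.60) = -5.90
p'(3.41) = -17.47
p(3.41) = -27.20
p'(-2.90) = 22.28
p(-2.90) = -42.37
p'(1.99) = -8.53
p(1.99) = -8.74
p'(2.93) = -14.45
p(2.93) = -19.54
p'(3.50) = -18.04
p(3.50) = -28.80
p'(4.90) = -26.86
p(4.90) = -60.23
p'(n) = 4.01 - 6.3*n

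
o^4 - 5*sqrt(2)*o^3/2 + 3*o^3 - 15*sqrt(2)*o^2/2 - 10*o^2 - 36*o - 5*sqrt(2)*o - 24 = (o + 1)*(o + 2)*(o - 4*sqrt(2))*(o + 3*sqrt(2)/2)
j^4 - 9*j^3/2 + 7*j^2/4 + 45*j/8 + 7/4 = (j - 7/2)*(j - 2)*(j + 1/2)^2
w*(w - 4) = w^2 - 4*w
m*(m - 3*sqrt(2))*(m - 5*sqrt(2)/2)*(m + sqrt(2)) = m^4 - 9*sqrt(2)*m^3/2 + 4*m^2 + 15*sqrt(2)*m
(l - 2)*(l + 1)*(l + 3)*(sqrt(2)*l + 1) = sqrt(2)*l^4 + l^3 + 2*sqrt(2)*l^3 - 5*sqrt(2)*l^2 + 2*l^2 - 6*sqrt(2)*l - 5*l - 6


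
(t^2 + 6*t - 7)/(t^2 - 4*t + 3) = (t + 7)/(t - 3)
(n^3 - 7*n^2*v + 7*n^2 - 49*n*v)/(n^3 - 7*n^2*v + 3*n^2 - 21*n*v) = (n + 7)/(n + 3)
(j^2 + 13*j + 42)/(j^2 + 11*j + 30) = (j + 7)/(j + 5)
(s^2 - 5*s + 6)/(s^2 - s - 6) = (s - 2)/(s + 2)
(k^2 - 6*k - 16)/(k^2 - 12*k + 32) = (k + 2)/(k - 4)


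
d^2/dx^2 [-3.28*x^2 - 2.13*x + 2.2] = -6.56000000000000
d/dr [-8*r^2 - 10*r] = -16*r - 10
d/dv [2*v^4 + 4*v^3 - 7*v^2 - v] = 8*v^3 + 12*v^2 - 14*v - 1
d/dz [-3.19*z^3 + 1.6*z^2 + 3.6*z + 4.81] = -9.57*z^2 + 3.2*z + 3.6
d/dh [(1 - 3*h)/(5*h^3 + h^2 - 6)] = (-15*h^3 - 3*h^2 + h*(3*h - 1)*(15*h + 2) + 18)/(5*h^3 + h^2 - 6)^2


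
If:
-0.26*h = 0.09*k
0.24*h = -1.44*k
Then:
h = 0.00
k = 0.00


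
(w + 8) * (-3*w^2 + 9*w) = -3*w^3 - 15*w^2 + 72*w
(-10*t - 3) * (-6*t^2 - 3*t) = 60*t^3 + 48*t^2 + 9*t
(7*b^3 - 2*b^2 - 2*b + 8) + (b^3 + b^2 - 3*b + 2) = 8*b^3 - b^2 - 5*b + 10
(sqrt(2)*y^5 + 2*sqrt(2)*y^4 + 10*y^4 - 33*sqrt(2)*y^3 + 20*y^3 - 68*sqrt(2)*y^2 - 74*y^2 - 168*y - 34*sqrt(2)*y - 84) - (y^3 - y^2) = sqrt(2)*y^5 + 2*sqrt(2)*y^4 + 10*y^4 - 33*sqrt(2)*y^3 + 19*y^3 - 68*sqrt(2)*y^2 - 73*y^2 - 168*y - 34*sqrt(2)*y - 84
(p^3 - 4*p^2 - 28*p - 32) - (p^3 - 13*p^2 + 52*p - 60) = 9*p^2 - 80*p + 28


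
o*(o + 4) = o^2 + 4*o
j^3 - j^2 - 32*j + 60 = (j - 5)*(j - 2)*(j + 6)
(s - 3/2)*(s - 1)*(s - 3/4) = s^3 - 13*s^2/4 + 27*s/8 - 9/8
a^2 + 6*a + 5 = (a + 1)*(a + 5)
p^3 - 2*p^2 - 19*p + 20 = (p - 5)*(p - 1)*(p + 4)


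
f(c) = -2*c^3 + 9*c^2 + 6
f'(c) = -6*c^2 + 18*c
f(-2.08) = 62.94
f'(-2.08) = -63.40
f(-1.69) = 41.36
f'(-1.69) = -47.56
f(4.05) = 20.76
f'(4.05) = -25.52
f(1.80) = 23.50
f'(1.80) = 12.96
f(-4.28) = 327.67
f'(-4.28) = -186.95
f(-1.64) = 39.03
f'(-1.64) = -45.66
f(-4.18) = 309.32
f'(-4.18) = -180.07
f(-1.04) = 17.98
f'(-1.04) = -25.21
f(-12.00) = 4758.00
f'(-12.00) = -1080.00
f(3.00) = 33.00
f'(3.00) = 0.00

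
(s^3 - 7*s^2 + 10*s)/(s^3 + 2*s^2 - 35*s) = (s - 2)/(s + 7)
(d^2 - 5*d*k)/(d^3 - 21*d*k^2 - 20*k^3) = d/(d^2 + 5*d*k + 4*k^2)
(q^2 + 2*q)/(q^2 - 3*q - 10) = q/(q - 5)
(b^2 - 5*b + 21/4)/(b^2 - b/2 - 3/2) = (b - 7/2)/(b + 1)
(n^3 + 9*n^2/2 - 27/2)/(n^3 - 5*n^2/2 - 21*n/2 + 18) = (n + 3)/(n - 4)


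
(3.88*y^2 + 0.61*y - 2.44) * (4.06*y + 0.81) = 15.7528*y^3 + 5.6194*y^2 - 9.4123*y - 1.9764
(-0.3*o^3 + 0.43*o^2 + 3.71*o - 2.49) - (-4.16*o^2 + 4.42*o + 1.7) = -0.3*o^3 + 4.59*o^2 - 0.71*o - 4.19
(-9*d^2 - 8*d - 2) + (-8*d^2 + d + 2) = -17*d^2 - 7*d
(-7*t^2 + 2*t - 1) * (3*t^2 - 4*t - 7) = -21*t^4 + 34*t^3 + 38*t^2 - 10*t + 7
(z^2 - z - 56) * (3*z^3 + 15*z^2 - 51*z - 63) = 3*z^5 + 12*z^4 - 234*z^3 - 852*z^2 + 2919*z + 3528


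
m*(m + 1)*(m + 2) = m^3 + 3*m^2 + 2*m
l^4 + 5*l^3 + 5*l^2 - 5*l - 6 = (l - 1)*(l + 1)*(l + 2)*(l + 3)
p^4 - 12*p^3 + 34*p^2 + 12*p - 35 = (p - 7)*(p - 5)*(p - 1)*(p + 1)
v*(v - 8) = v^2 - 8*v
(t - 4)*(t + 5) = t^2 + t - 20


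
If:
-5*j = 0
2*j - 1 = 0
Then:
No Solution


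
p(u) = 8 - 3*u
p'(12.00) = -3.00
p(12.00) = -28.00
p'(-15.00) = -3.00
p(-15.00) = 53.00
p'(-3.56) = -3.00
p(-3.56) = 18.68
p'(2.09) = -3.00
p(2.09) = 1.73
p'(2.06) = -3.00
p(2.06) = 1.82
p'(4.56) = -3.00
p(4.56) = -5.68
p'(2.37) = -3.00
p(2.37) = 0.89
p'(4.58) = -3.00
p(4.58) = -5.74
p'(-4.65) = -3.00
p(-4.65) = 21.95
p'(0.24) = -3.00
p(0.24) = 7.28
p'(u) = -3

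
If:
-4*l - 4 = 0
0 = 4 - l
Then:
No Solution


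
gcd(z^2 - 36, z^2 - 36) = z^2 - 36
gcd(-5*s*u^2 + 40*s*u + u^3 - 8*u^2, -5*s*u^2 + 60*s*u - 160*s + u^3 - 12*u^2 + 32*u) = 5*s*u - 40*s - u^2 + 8*u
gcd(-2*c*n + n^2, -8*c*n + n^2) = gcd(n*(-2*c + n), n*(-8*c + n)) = n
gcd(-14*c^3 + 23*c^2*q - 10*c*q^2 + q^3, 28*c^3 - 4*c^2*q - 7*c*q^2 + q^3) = 14*c^2 - 9*c*q + q^2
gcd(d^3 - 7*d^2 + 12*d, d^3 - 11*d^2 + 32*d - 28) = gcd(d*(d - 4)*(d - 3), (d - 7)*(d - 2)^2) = 1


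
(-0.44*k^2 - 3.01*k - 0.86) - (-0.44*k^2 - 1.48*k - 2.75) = 1.89 - 1.53*k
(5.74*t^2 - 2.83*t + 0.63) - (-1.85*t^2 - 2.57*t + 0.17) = 7.59*t^2 - 0.26*t + 0.46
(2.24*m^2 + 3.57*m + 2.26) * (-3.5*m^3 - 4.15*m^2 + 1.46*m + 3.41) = -7.84*m^5 - 21.791*m^4 - 19.4551*m^3 + 3.4716*m^2 + 15.4733*m + 7.7066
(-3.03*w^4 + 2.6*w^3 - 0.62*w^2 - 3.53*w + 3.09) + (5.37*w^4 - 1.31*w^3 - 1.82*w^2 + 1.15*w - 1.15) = 2.34*w^4 + 1.29*w^3 - 2.44*w^2 - 2.38*w + 1.94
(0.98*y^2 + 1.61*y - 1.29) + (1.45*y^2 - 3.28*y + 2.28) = 2.43*y^2 - 1.67*y + 0.99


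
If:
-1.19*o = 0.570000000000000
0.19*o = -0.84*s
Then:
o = -0.48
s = 0.11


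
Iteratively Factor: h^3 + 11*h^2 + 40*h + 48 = (h + 4)*(h^2 + 7*h + 12) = (h + 4)^2*(h + 3)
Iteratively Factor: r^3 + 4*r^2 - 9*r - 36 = (r + 3)*(r^2 + r - 12) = (r - 3)*(r + 3)*(r + 4)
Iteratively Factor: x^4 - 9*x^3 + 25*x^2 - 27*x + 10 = (x - 2)*(x^3 - 7*x^2 + 11*x - 5) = (x - 2)*(x - 1)*(x^2 - 6*x + 5) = (x - 2)*(x - 1)^2*(x - 5)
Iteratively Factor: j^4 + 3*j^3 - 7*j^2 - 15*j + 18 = (j - 2)*(j^3 + 5*j^2 + 3*j - 9) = (j - 2)*(j + 3)*(j^2 + 2*j - 3) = (j - 2)*(j - 1)*(j + 3)*(j + 3)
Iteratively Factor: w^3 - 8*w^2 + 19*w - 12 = (w - 4)*(w^2 - 4*w + 3) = (w - 4)*(w - 1)*(w - 3)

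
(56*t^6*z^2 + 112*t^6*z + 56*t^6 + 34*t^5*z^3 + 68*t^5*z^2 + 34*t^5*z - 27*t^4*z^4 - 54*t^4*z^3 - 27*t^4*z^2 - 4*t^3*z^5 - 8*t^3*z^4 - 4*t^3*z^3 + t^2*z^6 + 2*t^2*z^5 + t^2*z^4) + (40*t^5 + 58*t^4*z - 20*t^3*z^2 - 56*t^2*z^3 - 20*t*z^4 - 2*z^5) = 56*t^6*z^2 + 112*t^6*z + 56*t^6 + 34*t^5*z^3 + 68*t^5*z^2 + 34*t^5*z + 40*t^5 - 27*t^4*z^4 - 54*t^4*z^3 - 27*t^4*z^2 + 58*t^4*z - 4*t^3*z^5 - 8*t^3*z^4 - 4*t^3*z^3 - 20*t^3*z^2 + t^2*z^6 + 2*t^2*z^5 + t^2*z^4 - 56*t^2*z^3 - 20*t*z^4 - 2*z^5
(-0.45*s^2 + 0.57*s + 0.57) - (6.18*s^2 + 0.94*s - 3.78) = -6.63*s^2 - 0.37*s + 4.35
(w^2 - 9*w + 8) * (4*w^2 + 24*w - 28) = 4*w^4 - 12*w^3 - 212*w^2 + 444*w - 224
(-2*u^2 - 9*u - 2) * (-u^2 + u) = 2*u^4 + 7*u^3 - 7*u^2 - 2*u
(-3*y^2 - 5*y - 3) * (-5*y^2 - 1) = 15*y^4 + 25*y^3 + 18*y^2 + 5*y + 3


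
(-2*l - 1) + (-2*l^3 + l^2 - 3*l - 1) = -2*l^3 + l^2 - 5*l - 2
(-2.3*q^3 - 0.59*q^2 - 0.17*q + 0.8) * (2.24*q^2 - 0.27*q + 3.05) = -5.152*q^5 - 0.7006*q^4 - 7.2365*q^3 + 0.0384000000000004*q^2 - 0.7345*q + 2.44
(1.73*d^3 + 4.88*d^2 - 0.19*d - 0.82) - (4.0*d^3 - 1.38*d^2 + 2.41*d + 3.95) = -2.27*d^3 + 6.26*d^2 - 2.6*d - 4.77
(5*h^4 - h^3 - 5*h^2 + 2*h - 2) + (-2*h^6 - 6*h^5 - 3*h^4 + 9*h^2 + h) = -2*h^6 - 6*h^5 + 2*h^4 - h^3 + 4*h^2 + 3*h - 2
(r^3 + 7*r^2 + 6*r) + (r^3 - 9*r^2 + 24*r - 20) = 2*r^3 - 2*r^2 + 30*r - 20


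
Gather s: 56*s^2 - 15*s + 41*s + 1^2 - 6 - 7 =56*s^2 + 26*s - 12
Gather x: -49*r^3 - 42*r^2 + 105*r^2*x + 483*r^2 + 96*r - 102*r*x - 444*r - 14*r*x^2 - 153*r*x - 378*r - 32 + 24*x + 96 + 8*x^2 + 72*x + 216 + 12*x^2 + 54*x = -49*r^3 + 441*r^2 - 726*r + x^2*(20 - 14*r) + x*(105*r^2 - 255*r + 150) + 280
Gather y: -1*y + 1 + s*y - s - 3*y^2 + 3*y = -s - 3*y^2 + y*(s + 2) + 1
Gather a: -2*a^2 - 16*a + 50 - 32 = -2*a^2 - 16*a + 18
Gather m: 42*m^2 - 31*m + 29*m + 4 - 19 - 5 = 42*m^2 - 2*m - 20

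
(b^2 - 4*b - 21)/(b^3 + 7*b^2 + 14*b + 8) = (b^2 - 4*b - 21)/(b^3 + 7*b^2 + 14*b + 8)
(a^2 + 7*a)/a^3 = (a + 7)/a^2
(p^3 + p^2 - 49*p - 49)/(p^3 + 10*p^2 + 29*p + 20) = (p^2 - 49)/(p^2 + 9*p + 20)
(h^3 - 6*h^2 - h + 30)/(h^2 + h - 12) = (h^2 - 3*h - 10)/(h + 4)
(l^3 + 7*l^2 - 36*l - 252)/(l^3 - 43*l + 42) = (l + 6)/(l - 1)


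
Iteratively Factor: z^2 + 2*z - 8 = (z + 4)*(z - 2)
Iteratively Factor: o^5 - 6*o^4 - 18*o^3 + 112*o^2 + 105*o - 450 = (o + 3)*(o^4 - 9*o^3 + 9*o^2 + 85*o - 150) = (o - 5)*(o + 3)*(o^3 - 4*o^2 - 11*o + 30) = (o - 5)*(o - 2)*(o + 3)*(o^2 - 2*o - 15) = (o - 5)*(o - 2)*(o + 3)^2*(o - 5)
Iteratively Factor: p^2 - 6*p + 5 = (p - 1)*(p - 5)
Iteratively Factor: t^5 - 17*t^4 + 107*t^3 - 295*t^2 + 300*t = (t - 5)*(t^4 - 12*t^3 + 47*t^2 - 60*t) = (t - 5)*(t - 3)*(t^3 - 9*t^2 + 20*t) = (t - 5)*(t - 4)*(t - 3)*(t^2 - 5*t) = (t - 5)^2*(t - 4)*(t - 3)*(t)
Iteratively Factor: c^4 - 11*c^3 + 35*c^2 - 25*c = (c - 5)*(c^3 - 6*c^2 + 5*c) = (c - 5)^2*(c^2 - c) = (c - 5)^2*(c - 1)*(c)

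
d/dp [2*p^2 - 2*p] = 4*p - 2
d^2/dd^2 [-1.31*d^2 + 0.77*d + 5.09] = -2.62000000000000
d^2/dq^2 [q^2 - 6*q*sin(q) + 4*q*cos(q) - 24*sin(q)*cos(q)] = 6*q*sin(q) - 4*q*cos(q) - 8*sin(q) + 48*sin(2*q) - 12*cos(q) + 2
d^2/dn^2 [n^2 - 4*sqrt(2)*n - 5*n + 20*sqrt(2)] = 2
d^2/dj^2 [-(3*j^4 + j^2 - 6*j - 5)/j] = -18*j + 10/j^3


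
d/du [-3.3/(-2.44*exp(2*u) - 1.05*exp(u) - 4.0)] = (-16.104*exp(u) - 3.465)*exp(u)/(2.44*exp(2*u) + 1.05*exp(u) + 4.0)^2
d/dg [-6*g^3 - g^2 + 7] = 2*g*(-9*g - 1)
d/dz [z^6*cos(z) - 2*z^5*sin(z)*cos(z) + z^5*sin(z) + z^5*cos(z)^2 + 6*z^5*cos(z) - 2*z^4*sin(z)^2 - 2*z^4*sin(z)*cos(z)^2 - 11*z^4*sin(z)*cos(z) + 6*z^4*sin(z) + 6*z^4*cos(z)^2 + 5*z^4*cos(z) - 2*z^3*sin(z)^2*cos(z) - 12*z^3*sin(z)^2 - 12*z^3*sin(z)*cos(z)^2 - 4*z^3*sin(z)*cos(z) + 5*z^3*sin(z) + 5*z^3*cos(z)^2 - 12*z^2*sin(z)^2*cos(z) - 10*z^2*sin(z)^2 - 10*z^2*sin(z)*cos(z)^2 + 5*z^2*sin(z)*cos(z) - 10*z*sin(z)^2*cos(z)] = -z^6*sin(z) - 6*z^5*sin(z) - z^5*sin(2*z) + 7*z^5*cos(z) - 2*z^5*cos(2*z) - 13*z^4*sin(2*z) + 71*z^4*cos(z)/2 - 17*z^4*cos(2*z)/2 - 3*z^4*cos(3*z)/2 + 5*z^4/2 + 45*z^3*sin(z)/2 - 39*z^3*sin(2*z) - 7*z^3*sin(3*z)/2 + 22*z^3*cos(z) + 12*z^3*cos(2*z) - 9*z^3*cos(3*z) + 8*z^3 + 9*z^2*sin(z) - 16*z^2*sin(2*z) - 18*z^2*sin(3*z) - 4*z^2*cos(z) + 61*z^2*cos(2*z)/2 - 6*z^2*cos(3*z) - 21*z^2/2 - 5*z*sin(z)/2 + 5*z*sin(2*z) - 25*z*sin(3*z)/2 - 6*z*cos(z) + 10*z*cos(2*z) + 6*z*cos(3*z) - 10*z - 5*cos(z)/2 + 5*cos(3*z)/2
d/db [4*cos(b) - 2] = -4*sin(b)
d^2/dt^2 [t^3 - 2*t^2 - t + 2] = 6*t - 4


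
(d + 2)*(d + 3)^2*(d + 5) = d^4 + 13*d^3 + 61*d^2 + 123*d + 90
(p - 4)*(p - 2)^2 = p^3 - 8*p^2 + 20*p - 16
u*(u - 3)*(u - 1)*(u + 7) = u^4 + 3*u^3 - 25*u^2 + 21*u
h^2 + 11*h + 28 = (h + 4)*(h + 7)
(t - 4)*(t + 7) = t^2 + 3*t - 28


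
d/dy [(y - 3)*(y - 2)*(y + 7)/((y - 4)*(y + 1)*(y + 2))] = (-3*y^4 + 38*y^3 - 199*y^2 + 52*y + 652)/(y^6 - 2*y^5 - 19*y^4 + 4*y^3 + 116*y^2 + 160*y + 64)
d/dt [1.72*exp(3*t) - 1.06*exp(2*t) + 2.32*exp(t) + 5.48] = (5.16*exp(2*t) - 2.12*exp(t) + 2.32)*exp(t)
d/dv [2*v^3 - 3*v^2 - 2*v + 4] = 6*v^2 - 6*v - 2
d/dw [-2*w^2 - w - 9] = -4*w - 1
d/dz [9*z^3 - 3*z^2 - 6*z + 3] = 27*z^2 - 6*z - 6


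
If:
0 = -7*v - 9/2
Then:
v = -9/14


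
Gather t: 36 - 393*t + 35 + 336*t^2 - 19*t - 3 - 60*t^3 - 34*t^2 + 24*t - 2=-60*t^3 + 302*t^2 - 388*t + 66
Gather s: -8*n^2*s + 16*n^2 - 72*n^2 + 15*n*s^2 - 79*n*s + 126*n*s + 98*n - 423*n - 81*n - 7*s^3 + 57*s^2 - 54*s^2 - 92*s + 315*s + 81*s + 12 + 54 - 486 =-56*n^2 - 406*n - 7*s^3 + s^2*(15*n + 3) + s*(-8*n^2 + 47*n + 304) - 420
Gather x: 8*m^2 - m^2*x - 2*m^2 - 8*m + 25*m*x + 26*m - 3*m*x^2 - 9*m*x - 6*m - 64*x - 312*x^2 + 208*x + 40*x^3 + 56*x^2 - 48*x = 6*m^2 + 12*m + 40*x^3 + x^2*(-3*m - 256) + x*(-m^2 + 16*m + 96)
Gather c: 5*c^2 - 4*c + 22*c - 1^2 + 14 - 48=5*c^2 + 18*c - 35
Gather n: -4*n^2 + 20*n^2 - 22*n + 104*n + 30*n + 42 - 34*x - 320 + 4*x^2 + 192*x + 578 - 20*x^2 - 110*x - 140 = 16*n^2 + 112*n - 16*x^2 + 48*x + 160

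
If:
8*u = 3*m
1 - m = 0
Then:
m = 1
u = 3/8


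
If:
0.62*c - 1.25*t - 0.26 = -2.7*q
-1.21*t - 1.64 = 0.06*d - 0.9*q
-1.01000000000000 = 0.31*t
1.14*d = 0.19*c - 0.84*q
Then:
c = 4.27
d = 2.48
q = -2.39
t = -3.26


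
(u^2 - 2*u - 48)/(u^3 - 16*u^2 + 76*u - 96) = (u + 6)/(u^2 - 8*u + 12)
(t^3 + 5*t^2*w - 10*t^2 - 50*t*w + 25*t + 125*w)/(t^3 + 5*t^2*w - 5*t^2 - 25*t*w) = (t - 5)/t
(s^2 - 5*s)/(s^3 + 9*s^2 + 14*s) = (s - 5)/(s^2 + 9*s + 14)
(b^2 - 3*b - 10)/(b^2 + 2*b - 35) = (b + 2)/(b + 7)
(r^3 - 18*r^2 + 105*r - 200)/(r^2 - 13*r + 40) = r - 5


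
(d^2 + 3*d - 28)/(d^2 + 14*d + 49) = (d - 4)/(d + 7)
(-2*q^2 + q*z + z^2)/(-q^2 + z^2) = (2*q + z)/(q + z)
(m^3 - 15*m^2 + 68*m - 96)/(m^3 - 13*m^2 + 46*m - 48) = (m - 4)/(m - 2)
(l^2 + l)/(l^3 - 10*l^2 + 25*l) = (l + 1)/(l^2 - 10*l + 25)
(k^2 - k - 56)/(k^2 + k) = (k^2 - k - 56)/(k*(k + 1))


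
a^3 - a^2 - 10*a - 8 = (a - 4)*(a + 1)*(a + 2)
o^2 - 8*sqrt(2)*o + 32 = (o - 4*sqrt(2))^2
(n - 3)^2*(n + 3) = n^3 - 3*n^2 - 9*n + 27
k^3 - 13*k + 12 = (k - 3)*(k - 1)*(k + 4)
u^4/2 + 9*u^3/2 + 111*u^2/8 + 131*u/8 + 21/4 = (u/2 + 1)*(u + 1/2)*(u + 3)*(u + 7/2)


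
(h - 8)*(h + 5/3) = h^2 - 19*h/3 - 40/3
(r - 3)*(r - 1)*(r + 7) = r^3 + 3*r^2 - 25*r + 21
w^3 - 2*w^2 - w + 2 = (w - 2)*(w - 1)*(w + 1)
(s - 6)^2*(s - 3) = s^3 - 15*s^2 + 72*s - 108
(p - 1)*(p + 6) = p^2 + 5*p - 6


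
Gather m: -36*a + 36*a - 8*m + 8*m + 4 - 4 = 0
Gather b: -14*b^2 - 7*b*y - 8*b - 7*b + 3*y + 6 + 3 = -14*b^2 + b*(-7*y - 15) + 3*y + 9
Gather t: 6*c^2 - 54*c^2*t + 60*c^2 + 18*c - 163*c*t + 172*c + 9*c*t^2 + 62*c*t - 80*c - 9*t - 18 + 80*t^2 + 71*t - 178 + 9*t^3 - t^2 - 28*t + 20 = 66*c^2 + 110*c + 9*t^3 + t^2*(9*c + 79) + t*(-54*c^2 - 101*c + 34) - 176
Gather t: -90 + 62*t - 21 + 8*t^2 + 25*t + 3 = 8*t^2 + 87*t - 108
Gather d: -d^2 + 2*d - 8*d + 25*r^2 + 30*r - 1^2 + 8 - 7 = -d^2 - 6*d + 25*r^2 + 30*r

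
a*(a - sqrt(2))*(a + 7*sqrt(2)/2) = a^3 + 5*sqrt(2)*a^2/2 - 7*a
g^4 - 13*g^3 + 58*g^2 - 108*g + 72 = (g - 6)*(g - 3)*(g - 2)^2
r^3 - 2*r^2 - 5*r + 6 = (r - 3)*(r - 1)*(r + 2)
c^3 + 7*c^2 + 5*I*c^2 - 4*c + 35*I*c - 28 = (c + 7)*(c + I)*(c + 4*I)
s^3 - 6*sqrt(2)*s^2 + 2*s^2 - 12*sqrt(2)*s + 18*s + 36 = (s + 2)*(s - 3*sqrt(2))^2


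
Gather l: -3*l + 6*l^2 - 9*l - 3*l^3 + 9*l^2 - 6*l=-3*l^3 + 15*l^2 - 18*l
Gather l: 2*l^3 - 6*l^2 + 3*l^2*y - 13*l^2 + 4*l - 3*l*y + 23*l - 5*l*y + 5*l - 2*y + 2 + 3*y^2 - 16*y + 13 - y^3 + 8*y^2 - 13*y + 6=2*l^3 + l^2*(3*y - 19) + l*(32 - 8*y) - y^3 + 11*y^2 - 31*y + 21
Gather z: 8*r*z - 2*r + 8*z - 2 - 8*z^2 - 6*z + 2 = -2*r - 8*z^2 + z*(8*r + 2)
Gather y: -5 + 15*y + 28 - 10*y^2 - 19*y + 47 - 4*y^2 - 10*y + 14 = -14*y^2 - 14*y + 84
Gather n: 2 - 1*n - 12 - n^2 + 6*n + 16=-n^2 + 5*n + 6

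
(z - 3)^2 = z^2 - 6*z + 9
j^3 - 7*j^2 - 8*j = j*(j - 8)*(j + 1)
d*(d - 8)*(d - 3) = d^3 - 11*d^2 + 24*d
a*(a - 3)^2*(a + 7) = a^4 + a^3 - 33*a^2 + 63*a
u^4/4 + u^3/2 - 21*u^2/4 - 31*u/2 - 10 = (u/2 + 1/2)*(u/2 + 1)*(u - 5)*(u + 4)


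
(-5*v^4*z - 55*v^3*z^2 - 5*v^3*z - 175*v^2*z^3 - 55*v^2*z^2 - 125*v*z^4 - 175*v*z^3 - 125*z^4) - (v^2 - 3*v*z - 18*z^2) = -5*v^4*z - 55*v^3*z^2 - 5*v^3*z - 175*v^2*z^3 - 55*v^2*z^2 - v^2 - 125*v*z^4 - 175*v*z^3 + 3*v*z - 125*z^4 + 18*z^2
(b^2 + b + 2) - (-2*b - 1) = b^2 + 3*b + 3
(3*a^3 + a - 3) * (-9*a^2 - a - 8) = -27*a^5 - 3*a^4 - 33*a^3 + 26*a^2 - 5*a + 24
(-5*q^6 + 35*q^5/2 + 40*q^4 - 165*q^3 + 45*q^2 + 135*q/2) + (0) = -5*q^6 + 35*q^5/2 + 40*q^4 - 165*q^3 + 45*q^2 + 135*q/2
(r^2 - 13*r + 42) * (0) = 0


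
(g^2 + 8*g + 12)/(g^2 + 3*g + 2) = (g + 6)/(g + 1)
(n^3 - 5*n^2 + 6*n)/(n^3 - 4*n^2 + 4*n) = (n - 3)/(n - 2)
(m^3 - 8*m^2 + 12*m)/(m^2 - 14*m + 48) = m*(m - 2)/(m - 8)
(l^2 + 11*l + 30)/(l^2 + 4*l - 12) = (l + 5)/(l - 2)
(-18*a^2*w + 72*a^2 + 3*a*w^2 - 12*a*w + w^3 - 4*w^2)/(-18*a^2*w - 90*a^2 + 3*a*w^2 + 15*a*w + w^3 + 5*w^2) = (w - 4)/(w + 5)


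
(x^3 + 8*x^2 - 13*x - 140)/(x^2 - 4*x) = x + 12 + 35/x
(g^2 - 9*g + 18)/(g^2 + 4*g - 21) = (g - 6)/(g + 7)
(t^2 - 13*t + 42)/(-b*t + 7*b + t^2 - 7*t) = (t - 6)/(-b + t)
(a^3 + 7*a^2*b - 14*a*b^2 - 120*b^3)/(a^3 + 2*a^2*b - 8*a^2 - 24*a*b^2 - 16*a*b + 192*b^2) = (a + 5*b)/(a - 8)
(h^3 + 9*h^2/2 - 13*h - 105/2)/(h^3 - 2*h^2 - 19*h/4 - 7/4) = 2*(h^2 + 8*h + 15)/(2*h^2 + 3*h + 1)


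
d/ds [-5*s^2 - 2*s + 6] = -10*s - 2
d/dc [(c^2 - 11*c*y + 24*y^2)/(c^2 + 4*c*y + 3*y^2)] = 3*y*(5*c^2 - 14*c*y - 43*y^2)/(c^4 + 8*c^3*y + 22*c^2*y^2 + 24*c*y^3 + 9*y^4)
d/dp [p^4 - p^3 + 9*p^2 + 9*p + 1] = 4*p^3 - 3*p^2 + 18*p + 9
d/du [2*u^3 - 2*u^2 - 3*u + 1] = 6*u^2 - 4*u - 3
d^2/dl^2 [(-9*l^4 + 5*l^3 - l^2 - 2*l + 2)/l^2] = -18 - 4/l^3 + 12/l^4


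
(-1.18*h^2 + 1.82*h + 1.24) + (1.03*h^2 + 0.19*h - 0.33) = -0.15*h^2 + 2.01*h + 0.91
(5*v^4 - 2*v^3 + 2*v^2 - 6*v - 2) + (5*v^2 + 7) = 5*v^4 - 2*v^3 + 7*v^2 - 6*v + 5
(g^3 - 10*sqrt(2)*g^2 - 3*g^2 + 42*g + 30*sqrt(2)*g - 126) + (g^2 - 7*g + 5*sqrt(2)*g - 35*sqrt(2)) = g^3 - 10*sqrt(2)*g^2 - 2*g^2 + 35*g + 35*sqrt(2)*g - 126 - 35*sqrt(2)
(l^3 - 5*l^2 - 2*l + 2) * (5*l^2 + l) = 5*l^5 - 24*l^4 - 15*l^3 + 8*l^2 + 2*l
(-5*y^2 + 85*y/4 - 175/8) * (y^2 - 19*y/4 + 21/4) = -5*y^4 + 45*y^3 - 2385*y^2/16 + 6895*y/32 - 3675/32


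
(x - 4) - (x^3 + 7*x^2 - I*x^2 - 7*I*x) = -x^3 - 7*x^2 + I*x^2 + x + 7*I*x - 4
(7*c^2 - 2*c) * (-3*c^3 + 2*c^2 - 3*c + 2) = -21*c^5 + 20*c^4 - 25*c^3 + 20*c^2 - 4*c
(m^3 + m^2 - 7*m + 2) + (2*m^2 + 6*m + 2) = m^3 + 3*m^2 - m + 4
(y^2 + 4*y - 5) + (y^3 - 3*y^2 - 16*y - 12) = y^3 - 2*y^2 - 12*y - 17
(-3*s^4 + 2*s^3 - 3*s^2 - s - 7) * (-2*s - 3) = 6*s^5 + 5*s^4 + 11*s^2 + 17*s + 21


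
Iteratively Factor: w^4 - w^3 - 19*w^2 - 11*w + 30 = (w + 2)*(w^3 - 3*w^2 - 13*w + 15) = (w - 1)*(w + 2)*(w^2 - 2*w - 15) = (w - 5)*(w - 1)*(w + 2)*(w + 3)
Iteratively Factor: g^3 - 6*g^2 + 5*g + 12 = (g - 4)*(g^2 - 2*g - 3) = (g - 4)*(g + 1)*(g - 3)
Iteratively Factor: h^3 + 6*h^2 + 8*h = (h)*(h^2 + 6*h + 8) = h*(h + 2)*(h + 4)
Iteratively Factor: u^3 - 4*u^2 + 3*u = (u)*(u^2 - 4*u + 3) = u*(u - 1)*(u - 3)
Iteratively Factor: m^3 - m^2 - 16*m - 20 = (m + 2)*(m^2 - 3*m - 10) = (m + 2)^2*(m - 5)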